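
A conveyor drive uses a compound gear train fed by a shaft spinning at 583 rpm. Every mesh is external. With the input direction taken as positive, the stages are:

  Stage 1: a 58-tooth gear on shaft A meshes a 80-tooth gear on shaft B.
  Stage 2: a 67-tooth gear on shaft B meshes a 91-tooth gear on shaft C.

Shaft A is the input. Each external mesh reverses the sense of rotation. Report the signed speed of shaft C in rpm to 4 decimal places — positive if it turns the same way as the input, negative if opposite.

+311.2003 rpm (same as input, |ω| = 311.2003 rpm)

Stage 1 [58T→80T]: ω = 583.0000×58/80 = 422.6750 rpm, dir flips to −; running = −422.6750
Stage 2 [67T→91T]: ω = 422.6750×67/91 = 311.2003 rpm, dir flips to +; running = +311.2003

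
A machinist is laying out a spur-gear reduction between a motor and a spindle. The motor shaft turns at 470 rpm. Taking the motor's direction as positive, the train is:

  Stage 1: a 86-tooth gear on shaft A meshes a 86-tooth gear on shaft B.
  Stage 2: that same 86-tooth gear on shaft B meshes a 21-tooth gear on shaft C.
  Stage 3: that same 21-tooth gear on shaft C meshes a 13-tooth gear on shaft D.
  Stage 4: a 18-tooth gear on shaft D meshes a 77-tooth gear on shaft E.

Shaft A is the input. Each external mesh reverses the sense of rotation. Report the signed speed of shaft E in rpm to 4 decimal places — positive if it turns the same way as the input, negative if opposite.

Stage 1 [86T→86T]: ω = 470.0000×86/86 = 470.0000 rpm, dir flips to −; running = −470.0000
Stage 2 [86T→21T]: ω = 470.0000×86/21 = 1924.7619 rpm, dir flips to +; running = +1924.7619
Stage 3 [21T→13T]: ω = 1924.7619×21/13 = 3109.2308 rpm, dir flips to −; running = −3109.2308
Stage 4 [18T→77T]: ω = 3109.2308×18/77 = 726.8332 rpm, dir flips to +; running = +726.8332

+726.8332 rpm (same as input, |ω| = 726.8332 rpm)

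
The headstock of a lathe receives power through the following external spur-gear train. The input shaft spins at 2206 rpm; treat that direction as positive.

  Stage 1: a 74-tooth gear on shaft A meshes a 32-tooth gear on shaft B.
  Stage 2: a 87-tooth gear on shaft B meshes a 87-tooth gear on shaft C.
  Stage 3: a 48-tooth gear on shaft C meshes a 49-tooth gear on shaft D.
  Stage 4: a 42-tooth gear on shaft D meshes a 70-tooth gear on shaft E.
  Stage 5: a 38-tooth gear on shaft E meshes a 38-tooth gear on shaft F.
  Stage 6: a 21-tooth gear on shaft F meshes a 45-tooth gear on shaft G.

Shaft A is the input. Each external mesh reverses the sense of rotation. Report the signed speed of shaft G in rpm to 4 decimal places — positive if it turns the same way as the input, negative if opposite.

Stage 1 [74T→32T]: ω = 2206.0000×74/32 = 5101.3750 rpm, dir flips to −; running = −5101.3750
Stage 2 [87T→87T]: ω = 5101.3750×87/87 = 5101.3750 rpm, dir flips to +; running = +5101.3750
Stage 3 [48T→49T]: ω = 5101.3750×48/49 = 4997.2653 rpm, dir flips to −; running = −4997.2653
Stage 4 [42T→70T]: ω = 4997.2653×42/70 = 2998.3592 rpm, dir flips to +; running = +2998.3592
Stage 5 [38T→38T]: ω = 2998.3592×38/38 = 2998.3592 rpm, dir flips to −; running = −2998.3592
Stage 6 [21T→45T]: ω = 2998.3592×21/45 = 1399.2343 rpm, dir flips to +; running = +1399.2343

+1399.2343 rpm (same as input, |ω| = 1399.2343 rpm)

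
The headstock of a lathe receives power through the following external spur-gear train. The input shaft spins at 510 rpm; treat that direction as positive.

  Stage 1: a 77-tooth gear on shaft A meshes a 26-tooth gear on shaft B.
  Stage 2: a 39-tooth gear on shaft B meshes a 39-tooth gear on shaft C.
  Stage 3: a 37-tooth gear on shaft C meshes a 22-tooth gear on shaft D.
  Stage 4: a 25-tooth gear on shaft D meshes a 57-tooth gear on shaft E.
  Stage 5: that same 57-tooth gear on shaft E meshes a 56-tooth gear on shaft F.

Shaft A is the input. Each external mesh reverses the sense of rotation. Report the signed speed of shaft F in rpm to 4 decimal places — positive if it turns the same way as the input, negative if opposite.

-1134.0144 rpm (opposite to input, |ω| = 1134.0144 rpm)

Stage 1 [77T→26T]: ω = 510.0000×77/26 = 1510.3846 rpm, dir flips to −; running = −1510.3846
Stage 2 [39T→39T]: ω = 1510.3846×39/39 = 1510.3846 rpm, dir flips to +; running = +1510.3846
Stage 3 [37T→22T]: ω = 1510.3846×37/22 = 2540.1923 rpm, dir flips to −; running = −2540.1923
Stage 4 [25T→57T]: ω = 2540.1923×25/57 = 1114.1194 rpm, dir flips to +; running = +1114.1194
Stage 5 [57T→56T]: ω = 1114.1194×57/56 = 1134.0144 rpm, dir flips to −; running = −1134.0144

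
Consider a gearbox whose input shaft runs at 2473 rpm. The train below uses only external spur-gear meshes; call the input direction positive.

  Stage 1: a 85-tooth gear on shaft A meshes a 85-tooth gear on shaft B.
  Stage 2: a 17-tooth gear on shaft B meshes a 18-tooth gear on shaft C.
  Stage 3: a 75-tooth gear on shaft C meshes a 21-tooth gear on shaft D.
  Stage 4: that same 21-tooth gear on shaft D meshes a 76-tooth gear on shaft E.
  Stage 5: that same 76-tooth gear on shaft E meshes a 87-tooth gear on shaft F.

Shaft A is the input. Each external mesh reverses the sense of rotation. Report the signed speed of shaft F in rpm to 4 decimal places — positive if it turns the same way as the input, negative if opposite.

-2013.4579 rpm (opposite to input, |ω| = 2013.4579 rpm)

Stage 1 [85T→85T]: ω = 2473.0000×85/85 = 2473.0000 rpm, dir flips to −; running = −2473.0000
Stage 2 [17T→18T]: ω = 2473.0000×17/18 = 2335.6111 rpm, dir flips to +; running = +2335.6111
Stage 3 [75T→21T]: ω = 2335.6111×75/21 = 8341.4683 rpm, dir flips to −; running = −8341.4683
Stage 4 [21T→76T]: ω = 8341.4683×21/76 = 2304.8794 rpm, dir flips to +; running = +2304.8794
Stage 5 [76T→87T]: ω = 2304.8794×76/87 = 2013.4579 rpm, dir flips to −; running = −2013.4579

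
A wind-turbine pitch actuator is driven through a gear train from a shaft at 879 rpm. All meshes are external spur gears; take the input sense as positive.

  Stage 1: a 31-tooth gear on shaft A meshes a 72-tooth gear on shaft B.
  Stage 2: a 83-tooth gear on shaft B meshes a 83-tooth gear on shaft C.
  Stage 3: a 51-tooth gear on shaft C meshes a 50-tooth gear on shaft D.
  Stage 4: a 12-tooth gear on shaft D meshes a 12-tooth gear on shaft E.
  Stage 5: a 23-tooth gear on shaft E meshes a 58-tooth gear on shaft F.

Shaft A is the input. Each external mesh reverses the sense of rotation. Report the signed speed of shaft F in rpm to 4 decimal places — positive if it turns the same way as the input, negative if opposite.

Stage 1 [31T→72T]: ω = 879.0000×31/72 = 378.4583 rpm, dir flips to −; running = −378.4583
Stage 2 [83T→83T]: ω = 378.4583×83/83 = 378.4583 rpm, dir flips to +; running = +378.4583
Stage 3 [51T→50T]: ω = 378.4583×51/50 = 386.0275 rpm, dir flips to −; running = −386.0275
Stage 4 [12T→12T]: ω = 386.0275×12/12 = 386.0275 rpm, dir flips to +; running = +386.0275
Stage 5 [23T→58T]: ω = 386.0275×23/58 = 153.0799 rpm, dir flips to −; running = −153.0799

-153.0799 rpm (opposite to input, |ω| = 153.0799 rpm)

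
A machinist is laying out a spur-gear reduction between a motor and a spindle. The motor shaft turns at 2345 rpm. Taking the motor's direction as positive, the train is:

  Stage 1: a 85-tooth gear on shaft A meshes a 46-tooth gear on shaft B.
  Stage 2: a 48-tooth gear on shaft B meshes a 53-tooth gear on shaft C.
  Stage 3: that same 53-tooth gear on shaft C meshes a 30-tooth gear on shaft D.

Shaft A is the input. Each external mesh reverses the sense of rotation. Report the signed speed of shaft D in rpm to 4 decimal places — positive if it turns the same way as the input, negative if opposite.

Stage 1 [85T→46T]: ω = 2345.0000×85/46 = 4333.1522 rpm, dir flips to −; running = −4333.1522
Stage 2 [48T→53T]: ω = 4333.1522×48/53 = 3924.3642 rpm, dir flips to +; running = +3924.3642
Stage 3 [53T→30T]: ω = 3924.3642×53/30 = 6933.0435 rpm, dir flips to −; running = −6933.0435

-6933.0435 rpm (opposite to input, |ω| = 6933.0435 rpm)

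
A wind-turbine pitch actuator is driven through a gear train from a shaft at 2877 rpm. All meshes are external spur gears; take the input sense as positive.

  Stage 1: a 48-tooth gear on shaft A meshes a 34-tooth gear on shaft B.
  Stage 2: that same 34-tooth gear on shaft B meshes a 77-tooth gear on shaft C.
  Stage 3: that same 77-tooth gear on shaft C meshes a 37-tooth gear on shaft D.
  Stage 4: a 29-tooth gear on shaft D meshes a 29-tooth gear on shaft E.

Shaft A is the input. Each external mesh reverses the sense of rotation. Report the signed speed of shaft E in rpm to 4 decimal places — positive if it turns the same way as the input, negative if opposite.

Stage 1 [48T→34T]: ω = 2877.0000×48/34 = 4061.6471 rpm, dir flips to −; running = −4061.6471
Stage 2 [34T→77T]: ω = 4061.6471×34/77 = 1793.4545 rpm, dir flips to +; running = +1793.4545
Stage 3 [77T→37T]: ω = 1793.4545×77/37 = 3732.3243 rpm, dir flips to −; running = −3732.3243
Stage 4 [29T→29T]: ω = 3732.3243×29/29 = 3732.3243 rpm, dir flips to +; running = +3732.3243

+3732.3243 rpm (same as input, |ω| = 3732.3243 rpm)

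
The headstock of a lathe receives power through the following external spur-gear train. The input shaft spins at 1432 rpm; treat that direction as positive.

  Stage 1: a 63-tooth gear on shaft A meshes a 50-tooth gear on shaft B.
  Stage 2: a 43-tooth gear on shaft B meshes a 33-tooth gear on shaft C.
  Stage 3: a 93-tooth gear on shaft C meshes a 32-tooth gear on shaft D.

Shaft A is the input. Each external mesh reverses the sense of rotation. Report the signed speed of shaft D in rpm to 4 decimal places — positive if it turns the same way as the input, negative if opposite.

Stage 1 [63T→50T]: ω = 1432.0000×63/50 = 1804.3200 rpm, dir flips to −; running = −1804.3200
Stage 2 [43T→33T]: ω = 1804.3200×43/33 = 2351.0836 rpm, dir flips to +; running = +2351.0836
Stage 3 [93T→32T]: ω = 2351.0836×93/32 = 6832.8368 rpm, dir flips to −; running = −6832.8368

-6832.8368 rpm (opposite to input, |ω| = 6832.8368 rpm)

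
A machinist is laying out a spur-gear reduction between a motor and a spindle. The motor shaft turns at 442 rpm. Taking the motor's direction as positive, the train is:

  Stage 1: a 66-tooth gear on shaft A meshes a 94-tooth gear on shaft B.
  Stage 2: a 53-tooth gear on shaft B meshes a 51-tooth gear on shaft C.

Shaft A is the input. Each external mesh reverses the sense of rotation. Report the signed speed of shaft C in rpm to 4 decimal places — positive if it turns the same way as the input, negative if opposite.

+322.5106 rpm (same as input, |ω| = 322.5106 rpm)

Stage 1 [66T→94T]: ω = 442.0000×66/94 = 310.3404 rpm, dir flips to −; running = −310.3404
Stage 2 [53T→51T]: ω = 310.3404×53/51 = 322.5106 rpm, dir flips to +; running = +322.5106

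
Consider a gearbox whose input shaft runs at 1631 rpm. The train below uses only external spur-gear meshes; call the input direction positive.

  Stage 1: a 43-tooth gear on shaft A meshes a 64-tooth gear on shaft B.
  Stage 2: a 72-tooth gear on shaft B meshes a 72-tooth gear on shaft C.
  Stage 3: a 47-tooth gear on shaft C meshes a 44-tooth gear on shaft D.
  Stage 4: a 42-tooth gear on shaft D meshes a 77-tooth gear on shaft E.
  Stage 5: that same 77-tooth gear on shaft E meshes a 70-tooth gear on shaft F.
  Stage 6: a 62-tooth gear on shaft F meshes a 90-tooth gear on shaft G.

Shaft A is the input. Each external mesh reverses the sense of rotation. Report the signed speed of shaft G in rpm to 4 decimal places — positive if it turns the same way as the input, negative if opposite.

Stage 1 [43T→64T]: ω = 1631.0000×43/64 = 1095.8281 rpm, dir flips to −; running = −1095.8281
Stage 2 [72T→72T]: ω = 1095.8281×72/72 = 1095.8281 rpm, dir flips to +; running = +1095.8281
Stage 3 [47T→44T]: ω = 1095.8281×47/44 = 1170.5437 rpm, dir flips to −; running = −1170.5437
Stage 4 [42T→77T]: ω = 1170.5437×42/77 = 638.4784 rpm, dir flips to +; running = +638.4784
Stage 5 [77T→70T]: ω = 638.4784×77/70 = 702.3262 rpm, dir flips to −; running = −702.3262
Stage 6 [62T→90T]: ω = 702.3262×62/90 = 483.8247 rpm, dir flips to +; running = +483.8247

+483.8247 rpm (same as input, |ω| = 483.8247 rpm)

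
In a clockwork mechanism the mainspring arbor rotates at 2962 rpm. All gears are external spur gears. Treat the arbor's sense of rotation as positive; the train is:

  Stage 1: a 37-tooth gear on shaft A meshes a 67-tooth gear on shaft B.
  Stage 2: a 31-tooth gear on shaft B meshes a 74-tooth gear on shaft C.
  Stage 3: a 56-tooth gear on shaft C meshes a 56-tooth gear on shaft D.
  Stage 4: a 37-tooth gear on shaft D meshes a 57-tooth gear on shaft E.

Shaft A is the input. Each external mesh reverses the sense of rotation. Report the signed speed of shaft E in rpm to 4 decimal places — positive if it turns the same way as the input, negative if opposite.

Stage 1 [37T→67T]: ω = 2962.0000×37/67 = 1635.7313 rpm, dir flips to −; running = −1635.7313
Stage 2 [31T→74T]: ω = 1635.7313×31/74 = 685.2388 rpm, dir flips to +; running = +685.2388
Stage 3 [56T→56T]: ω = 685.2388×56/56 = 685.2388 rpm, dir flips to −; running = −685.2388
Stage 4 [37T→57T]: ω = 685.2388×37/57 = 444.8041 rpm, dir flips to +; running = +444.8041

+444.8041 rpm (same as input, |ω| = 444.8041 rpm)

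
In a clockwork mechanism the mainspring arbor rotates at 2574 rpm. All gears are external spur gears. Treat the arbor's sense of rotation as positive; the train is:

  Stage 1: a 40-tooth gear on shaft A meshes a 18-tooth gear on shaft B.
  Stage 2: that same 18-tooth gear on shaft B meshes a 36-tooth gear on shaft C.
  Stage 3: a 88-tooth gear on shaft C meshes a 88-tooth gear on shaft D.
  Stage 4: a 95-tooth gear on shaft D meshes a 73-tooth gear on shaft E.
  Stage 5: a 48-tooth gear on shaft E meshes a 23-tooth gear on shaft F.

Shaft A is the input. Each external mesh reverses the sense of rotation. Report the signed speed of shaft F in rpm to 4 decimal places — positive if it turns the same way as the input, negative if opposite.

Stage 1 [40T→18T]: ω = 2574.0000×40/18 = 5720.0000 rpm, dir flips to −; running = −5720.0000
Stage 2 [18T→36T]: ω = 5720.0000×18/36 = 2860.0000 rpm, dir flips to +; running = +2860.0000
Stage 3 [88T→88T]: ω = 2860.0000×88/88 = 2860.0000 rpm, dir flips to −; running = −2860.0000
Stage 4 [95T→73T]: ω = 2860.0000×95/73 = 3721.9178 rpm, dir flips to +; running = +3721.9178
Stage 5 [48T→23T]: ω = 3721.9178×48/23 = 7767.4806 rpm, dir flips to −; running = −7767.4806

-7767.4806 rpm (opposite to input, |ω| = 7767.4806 rpm)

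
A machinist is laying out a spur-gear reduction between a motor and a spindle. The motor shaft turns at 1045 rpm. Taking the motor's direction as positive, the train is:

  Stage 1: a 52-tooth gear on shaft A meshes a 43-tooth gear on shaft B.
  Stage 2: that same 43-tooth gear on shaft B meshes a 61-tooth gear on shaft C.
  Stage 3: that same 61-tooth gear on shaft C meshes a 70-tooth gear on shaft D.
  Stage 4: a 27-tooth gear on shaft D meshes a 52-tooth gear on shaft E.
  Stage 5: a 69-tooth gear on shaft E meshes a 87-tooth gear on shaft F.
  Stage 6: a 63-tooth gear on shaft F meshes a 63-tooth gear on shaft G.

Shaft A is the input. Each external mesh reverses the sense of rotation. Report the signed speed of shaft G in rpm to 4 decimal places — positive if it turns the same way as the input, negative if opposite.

Stage 1 [52T→43T]: ω = 1045.0000×52/43 = 1263.7209 rpm, dir flips to −; running = −1263.7209
Stage 2 [43T→61T]: ω = 1263.7209×43/61 = 890.8197 rpm, dir flips to +; running = +890.8197
Stage 3 [61T→70T]: ω = 890.8197×61/70 = 776.2857 rpm, dir flips to −; running = −776.2857
Stage 4 [27T→52T]: ω = 776.2857×27/52 = 403.0714 rpm, dir flips to +; running = +403.0714
Stage 5 [69T→87T]: ω = 403.0714×69/87 = 319.6773 rpm, dir flips to −; running = −319.6773
Stage 6 [63T→63T]: ω = 319.6773×63/63 = 319.6773 rpm, dir flips to +; running = +319.6773

+319.6773 rpm (same as input, |ω| = 319.6773 rpm)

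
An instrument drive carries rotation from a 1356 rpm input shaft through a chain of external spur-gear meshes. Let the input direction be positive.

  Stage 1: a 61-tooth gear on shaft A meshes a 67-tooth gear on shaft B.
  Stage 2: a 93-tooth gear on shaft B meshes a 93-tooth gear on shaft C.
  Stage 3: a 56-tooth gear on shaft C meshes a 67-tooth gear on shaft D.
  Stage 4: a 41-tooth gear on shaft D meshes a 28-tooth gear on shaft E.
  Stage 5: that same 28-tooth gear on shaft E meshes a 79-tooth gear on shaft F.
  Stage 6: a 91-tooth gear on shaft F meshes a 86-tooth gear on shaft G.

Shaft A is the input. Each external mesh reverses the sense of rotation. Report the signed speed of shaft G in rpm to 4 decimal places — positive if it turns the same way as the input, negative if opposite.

+566.6666 rpm (same as input, |ω| = 566.6666 rpm)

Stage 1 [61T→67T]: ω = 1356.0000×61/67 = 1234.5672 rpm, dir flips to −; running = −1234.5672
Stage 2 [93T→93T]: ω = 1234.5672×93/93 = 1234.5672 rpm, dir flips to +; running = +1234.5672
Stage 3 [56T→67T]: ω = 1234.5672×56/67 = 1031.8770 rpm, dir flips to −; running = −1031.8770
Stage 4 [41T→28T]: ω = 1031.8770×41/28 = 1510.9628 rpm, dir flips to +; running = +1510.9628
Stage 5 [28T→79T]: ω = 1510.9628×28/79 = 535.5311 rpm, dir flips to −; running = −535.5311
Stage 6 [91T→86T]: ω = 535.5311×91/86 = 566.6666 rpm, dir flips to +; running = +566.6666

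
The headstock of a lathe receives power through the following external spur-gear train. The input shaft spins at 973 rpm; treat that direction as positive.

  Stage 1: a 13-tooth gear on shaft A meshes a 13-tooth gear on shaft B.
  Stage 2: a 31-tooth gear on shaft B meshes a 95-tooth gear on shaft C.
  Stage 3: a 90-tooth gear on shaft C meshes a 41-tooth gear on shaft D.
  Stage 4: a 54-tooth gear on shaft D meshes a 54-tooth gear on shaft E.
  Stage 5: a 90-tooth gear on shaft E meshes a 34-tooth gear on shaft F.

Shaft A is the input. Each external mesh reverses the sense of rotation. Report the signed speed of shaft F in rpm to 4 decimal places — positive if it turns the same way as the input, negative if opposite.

Stage 1 [13T→13T]: ω = 973.0000×13/13 = 973.0000 rpm, dir flips to −; running = −973.0000
Stage 2 [31T→95T]: ω = 973.0000×31/95 = 317.5053 rpm, dir flips to +; running = +317.5053
Stage 3 [90T→41T]: ω = 317.5053×90/41 = 696.9628 rpm, dir flips to −; running = −696.9628
Stage 4 [54T→54T]: ω = 696.9628×54/54 = 696.9628 rpm, dir flips to +; running = +696.9628
Stage 5 [90T→34T]: ω = 696.9628×90/34 = 1844.9015 rpm, dir flips to −; running = −1844.9015

-1844.9015 rpm (opposite to input, |ω| = 1844.9015 rpm)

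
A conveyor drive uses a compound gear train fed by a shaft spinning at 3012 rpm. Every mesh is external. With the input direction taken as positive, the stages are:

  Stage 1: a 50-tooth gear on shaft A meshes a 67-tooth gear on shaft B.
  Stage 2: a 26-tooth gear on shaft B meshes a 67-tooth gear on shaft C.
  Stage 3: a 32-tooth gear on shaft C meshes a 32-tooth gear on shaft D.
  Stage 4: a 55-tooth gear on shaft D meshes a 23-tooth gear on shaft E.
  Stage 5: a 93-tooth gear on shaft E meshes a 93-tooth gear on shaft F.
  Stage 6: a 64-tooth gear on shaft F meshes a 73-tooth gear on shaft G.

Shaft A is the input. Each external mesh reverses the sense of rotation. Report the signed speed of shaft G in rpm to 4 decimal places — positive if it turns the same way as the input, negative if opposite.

Stage 1 [50T→67T]: ω = 3012.0000×50/67 = 2247.7612 rpm, dir flips to −; running = −2247.7612
Stage 2 [26T→67T]: ω = 2247.7612×26/67 = 872.2655 rpm, dir flips to +; running = +872.2655
Stage 3 [32T→32T]: ω = 872.2655×32/32 = 872.2655 rpm, dir flips to −; running = −872.2655
Stage 4 [55T→23T]: ω = 872.2655×55/23 = 2085.8524 rpm, dir flips to +; running = +2085.8524
Stage 5 [93T→93T]: ω = 2085.8524×93/93 = 2085.8524 rpm, dir flips to −; running = −2085.8524
Stage 6 [64T→73T]: ω = 2085.8524×64/73 = 1828.6925 rpm, dir flips to +; running = +1828.6925

+1828.6925 rpm (same as input, |ω| = 1828.6925 rpm)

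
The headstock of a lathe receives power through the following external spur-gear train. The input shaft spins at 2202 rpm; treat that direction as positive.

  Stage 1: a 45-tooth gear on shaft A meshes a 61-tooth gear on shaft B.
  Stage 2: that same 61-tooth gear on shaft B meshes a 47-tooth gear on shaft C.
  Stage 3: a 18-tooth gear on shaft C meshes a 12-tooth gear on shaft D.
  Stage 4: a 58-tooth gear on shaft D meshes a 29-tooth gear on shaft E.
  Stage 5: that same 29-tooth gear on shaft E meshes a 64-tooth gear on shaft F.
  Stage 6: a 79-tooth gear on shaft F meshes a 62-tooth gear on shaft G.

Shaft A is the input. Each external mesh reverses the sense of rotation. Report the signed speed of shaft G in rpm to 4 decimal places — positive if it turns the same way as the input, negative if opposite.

Stage 1 [45T→61T]: ω = 2202.0000×45/61 = 1624.4262 rpm, dir flips to −; running = −1624.4262
Stage 2 [61T→47T]: ω = 1624.4262×61/47 = 2108.2979 rpm, dir flips to +; running = +2108.2979
Stage 3 [18T→12T]: ω = 2108.2979×18/12 = 3162.4468 rpm, dir flips to −; running = −3162.4468
Stage 4 [58T→29T]: ω = 3162.4468×58/29 = 6324.8936 rpm, dir flips to +; running = +6324.8936
Stage 5 [29T→64T]: ω = 6324.8936×29/64 = 2865.9674 rpm, dir flips to −; running = −2865.9674
Stage 6 [79T→62T]: ω = 2865.9674×79/62 = 3651.7972 rpm, dir flips to +; running = +3651.7972

+3651.7972 rpm (same as input, |ω| = 3651.7972 rpm)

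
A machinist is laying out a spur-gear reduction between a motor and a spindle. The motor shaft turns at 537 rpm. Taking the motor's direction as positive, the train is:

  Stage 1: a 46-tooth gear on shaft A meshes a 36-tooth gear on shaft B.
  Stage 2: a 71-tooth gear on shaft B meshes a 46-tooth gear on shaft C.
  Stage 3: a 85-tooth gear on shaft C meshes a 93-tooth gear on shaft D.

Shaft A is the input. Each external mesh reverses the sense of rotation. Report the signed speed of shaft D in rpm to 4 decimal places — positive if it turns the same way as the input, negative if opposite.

Stage 1 [46T→36T]: ω = 537.0000×46/36 = 686.1667 rpm, dir flips to −; running = −686.1667
Stage 2 [71T→46T]: ω = 686.1667×71/46 = 1059.0833 rpm, dir flips to +; running = +1059.0833
Stage 3 [85T→93T]: ω = 1059.0833×85/93 = 967.9794 rpm, dir flips to −; running = −967.9794

-967.9794 rpm (opposite to input, |ω| = 967.9794 rpm)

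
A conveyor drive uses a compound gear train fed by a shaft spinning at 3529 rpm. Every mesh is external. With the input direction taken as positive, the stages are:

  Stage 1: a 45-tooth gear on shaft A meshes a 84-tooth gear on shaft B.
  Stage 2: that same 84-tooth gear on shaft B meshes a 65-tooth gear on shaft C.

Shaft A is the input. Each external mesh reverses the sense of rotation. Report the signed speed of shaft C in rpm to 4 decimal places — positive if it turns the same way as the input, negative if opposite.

+2443.1538 rpm (same as input, |ω| = 2443.1538 rpm)

Stage 1 [45T→84T]: ω = 3529.0000×45/84 = 1890.5357 rpm, dir flips to −; running = −1890.5357
Stage 2 [84T→65T]: ω = 1890.5357×84/65 = 2443.1538 rpm, dir flips to +; running = +2443.1538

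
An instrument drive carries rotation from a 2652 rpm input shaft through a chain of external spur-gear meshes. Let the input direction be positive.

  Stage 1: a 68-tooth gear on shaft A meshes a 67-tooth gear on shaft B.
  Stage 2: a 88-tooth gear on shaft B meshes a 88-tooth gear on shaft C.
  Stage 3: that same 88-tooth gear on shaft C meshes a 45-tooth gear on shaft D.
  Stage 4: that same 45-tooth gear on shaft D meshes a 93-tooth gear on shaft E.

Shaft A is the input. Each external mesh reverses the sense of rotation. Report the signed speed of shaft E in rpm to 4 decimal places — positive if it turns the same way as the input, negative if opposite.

Stage 1 [68T→67T]: ω = 2652.0000×68/67 = 2691.5821 rpm, dir flips to −; running = −2691.5821
Stage 2 [88T→88T]: ω = 2691.5821×88/88 = 2691.5821 rpm, dir flips to +; running = +2691.5821
Stage 3 [88T→45T]: ω = 2691.5821×88/45 = 5263.5383 rpm, dir flips to −; running = −5263.5383
Stage 4 [45T→93T]: ω = 5263.5383×45/93 = 2546.8734 rpm, dir flips to +; running = +2546.8734

+2546.8734 rpm (same as input, |ω| = 2546.8734 rpm)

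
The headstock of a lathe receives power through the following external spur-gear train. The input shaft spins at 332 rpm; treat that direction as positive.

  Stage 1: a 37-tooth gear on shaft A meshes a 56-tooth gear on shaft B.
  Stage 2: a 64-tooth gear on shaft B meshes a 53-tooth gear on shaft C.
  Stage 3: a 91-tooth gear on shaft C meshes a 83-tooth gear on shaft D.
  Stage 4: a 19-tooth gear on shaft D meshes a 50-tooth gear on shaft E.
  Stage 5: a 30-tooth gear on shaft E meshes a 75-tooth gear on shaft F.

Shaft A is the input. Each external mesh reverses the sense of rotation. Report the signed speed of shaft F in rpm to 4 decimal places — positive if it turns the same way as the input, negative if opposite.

Stage 1 [37T→56T]: ω = 332.0000×37/56 = 219.3571 rpm, dir flips to −; running = −219.3571
Stage 2 [64T→53T]: ω = 219.3571×64/53 = 264.8841 rpm, dir flips to +; running = +264.8841
Stage 3 [91T→83T]: ω = 264.8841×91/83 = 290.4151 rpm, dir flips to −; running = −290.4151
Stage 4 [19T→50T]: ω = 290.4151×19/50 = 110.3577 rpm, dir flips to +; running = +110.3577
Stage 5 [30T→75T]: ω = 110.3577×30/75 = 44.1431 rpm, dir flips to −; running = −44.1431

-44.1431 rpm (opposite to input, |ω| = 44.1431 rpm)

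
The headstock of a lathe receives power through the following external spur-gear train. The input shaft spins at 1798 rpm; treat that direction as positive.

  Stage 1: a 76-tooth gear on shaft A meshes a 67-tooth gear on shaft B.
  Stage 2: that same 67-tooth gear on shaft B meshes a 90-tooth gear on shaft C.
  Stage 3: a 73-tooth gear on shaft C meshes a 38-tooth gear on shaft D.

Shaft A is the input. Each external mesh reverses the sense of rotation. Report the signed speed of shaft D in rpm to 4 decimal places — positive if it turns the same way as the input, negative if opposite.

Stage 1 [76T→67T]: ω = 1798.0000×76/67 = 2039.5224 rpm, dir flips to −; running = −2039.5224
Stage 2 [67T→90T]: ω = 2039.5224×67/90 = 1518.3111 rpm, dir flips to +; running = +1518.3111
Stage 3 [73T→38T]: ω = 1518.3111×73/38 = 2916.7556 rpm, dir flips to −; running = −2916.7556

-2916.7556 rpm (opposite to input, |ω| = 2916.7556 rpm)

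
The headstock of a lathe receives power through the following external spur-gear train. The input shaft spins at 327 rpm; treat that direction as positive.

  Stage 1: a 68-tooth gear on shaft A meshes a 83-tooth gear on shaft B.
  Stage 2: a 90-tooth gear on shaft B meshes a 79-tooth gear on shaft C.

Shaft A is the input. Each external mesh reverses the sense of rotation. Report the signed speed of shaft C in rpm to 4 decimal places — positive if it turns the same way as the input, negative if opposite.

Stage 1 [68T→83T]: ω = 327.0000×68/83 = 267.9036 rpm, dir flips to −; running = −267.9036
Stage 2 [90T→79T]: ω = 267.9036×90/79 = 305.2066 rpm, dir flips to +; running = +305.2066

+305.2066 rpm (same as input, |ω| = 305.2066 rpm)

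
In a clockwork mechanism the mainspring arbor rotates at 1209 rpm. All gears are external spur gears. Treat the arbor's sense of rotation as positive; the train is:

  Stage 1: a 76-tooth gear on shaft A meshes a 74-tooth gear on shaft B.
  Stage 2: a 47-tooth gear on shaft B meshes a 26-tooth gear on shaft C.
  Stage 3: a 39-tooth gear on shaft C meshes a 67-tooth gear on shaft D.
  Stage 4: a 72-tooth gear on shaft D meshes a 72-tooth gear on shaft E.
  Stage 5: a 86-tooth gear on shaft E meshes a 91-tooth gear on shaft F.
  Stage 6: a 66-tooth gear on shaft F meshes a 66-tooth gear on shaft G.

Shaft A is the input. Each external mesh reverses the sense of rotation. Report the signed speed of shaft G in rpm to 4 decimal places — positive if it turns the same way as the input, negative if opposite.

Stage 1 [76T→74T]: ω = 1209.0000×76/74 = 1241.6757 rpm, dir flips to −; running = −1241.6757
Stage 2 [47T→26T]: ω = 1241.6757×47/26 = 2244.5676 rpm, dir flips to +; running = +2244.5676
Stage 3 [39T→67T]: ω = 2244.5676×39/67 = 1306.5393 rpm, dir flips to −; running = −1306.5393
Stage 4 [72T→72T]: ω = 1306.5393×72/72 = 1306.5393 rpm, dir flips to +; running = +1306.5393
Stage 5 [86T→91T]: ω = 1306.5393×86/91 = 1234.7515 rpm, dir flips to −; running = −1234.7515
Stage 6 [66T→66T]: ω = 1234.7515×66/66 = 1234.7515 rpm, dir flips to +; running = +1234.7515

+1234.7515 rpm (same as input, |ω| = 1234.7515 rpm)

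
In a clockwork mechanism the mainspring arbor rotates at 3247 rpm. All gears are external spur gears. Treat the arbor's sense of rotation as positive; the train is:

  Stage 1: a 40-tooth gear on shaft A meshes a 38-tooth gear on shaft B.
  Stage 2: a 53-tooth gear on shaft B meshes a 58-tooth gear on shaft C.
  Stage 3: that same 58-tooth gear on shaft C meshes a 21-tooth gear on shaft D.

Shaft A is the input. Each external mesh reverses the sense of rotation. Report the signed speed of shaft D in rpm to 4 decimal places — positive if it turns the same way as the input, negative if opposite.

Stage 1 [40T→38T]: ω = 3247.0000×40/38 = 3417.8947 rpm, dir flips to −; running = −3417.8947
Stage 2 [53T→58T]: ω = 3417.8947×53/58 = 3123.2486 rpm, dir flips to +; running = +3123.2486
Stage 3 [58T→21T]: ω = 3123.2486×58/21 = 8626.1153 rpm, dir flips to −; running = −8626.1153

-8626.1153 rpm (opposite to input, |ω| = 8626.1153 rpm)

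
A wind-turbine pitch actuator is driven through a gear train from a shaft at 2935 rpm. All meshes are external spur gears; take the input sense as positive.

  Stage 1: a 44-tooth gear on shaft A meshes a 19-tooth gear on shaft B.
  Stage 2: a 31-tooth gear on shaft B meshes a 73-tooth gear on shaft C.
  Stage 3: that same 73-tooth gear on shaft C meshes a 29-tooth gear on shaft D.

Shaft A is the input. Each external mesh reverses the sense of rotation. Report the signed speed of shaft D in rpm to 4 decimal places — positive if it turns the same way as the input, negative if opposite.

Stage 1 [44T→19T]: ω = 2935.0000×44/19 = 6796.8421 rpm, dir flips to −; running = −6796.8421
Stage 2 [31T→73T]: ω = 6796.8421×31/73 = 2886.3302 rpm, dir flips to +; running = +2886.3302
Stage 3 [73T→29T]: ω = 2886.3302×73/29 = 7265.5898 rpm, dir flips to −; running = −7265.5898

-7265.5898 rpm (opposite to input, |ω| = 7265.5898 rpm)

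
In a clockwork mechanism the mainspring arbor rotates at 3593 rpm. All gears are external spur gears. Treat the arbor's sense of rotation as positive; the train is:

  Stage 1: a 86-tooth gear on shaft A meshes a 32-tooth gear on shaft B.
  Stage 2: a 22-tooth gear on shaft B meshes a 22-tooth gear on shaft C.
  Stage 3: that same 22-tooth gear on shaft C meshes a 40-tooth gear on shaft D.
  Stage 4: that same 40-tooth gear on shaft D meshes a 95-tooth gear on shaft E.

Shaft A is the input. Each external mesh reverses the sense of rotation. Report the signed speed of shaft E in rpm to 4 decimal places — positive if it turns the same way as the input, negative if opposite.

Stage 1 [86T→32T]: ω = 3593.0000×86/32 = 9656.1875 rpm, dir flips to −; running = −9656.1875
Stage 2 [22T→22T]: ω = 9656.1875×22/22 = 9656.1875 rpm, dir flips to +; running = +9656.1875
Stage 3 [22T→40T]: ω = 9656.1875×22/40 = 5310.9031 rpm, dir flips to −; running = −5310.9031
Stage 4 [40T→95T]: ω = 5310.9031×40/95 = 2236.1697 rpm, dir flips to +; running = +2236.1697

+2236.1697 rpm (same as input, |ω| = 2236.1697 rpm)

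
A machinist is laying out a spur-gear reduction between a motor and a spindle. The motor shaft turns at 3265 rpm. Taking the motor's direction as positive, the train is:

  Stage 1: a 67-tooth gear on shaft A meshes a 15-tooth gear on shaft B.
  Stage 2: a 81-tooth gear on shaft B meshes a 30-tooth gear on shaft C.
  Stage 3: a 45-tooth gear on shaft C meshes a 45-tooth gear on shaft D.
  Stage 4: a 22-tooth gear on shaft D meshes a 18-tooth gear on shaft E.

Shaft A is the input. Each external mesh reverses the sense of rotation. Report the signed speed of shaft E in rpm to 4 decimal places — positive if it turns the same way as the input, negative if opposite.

+48126.1000 rpm (same as input, |ω| = 48126.1000 rpm)

Stage 1 [67T→15T]: ω = 3265.0000×67/15 = 14583.6667 rpm, dir flips to −; running = −14583.6667
Stage 2 [81T→30T]: ω = 14583.6667×81/30 = 39375.9000 rpm, dir flips to +; running = +39375.9000
Stage 3 [45T→45T]: ω = 39375.9000×45/45 = 39375.9000 rpm, dir flips to −; running = −39375.9000
Stage 4 [22T→18T]: ω = 39375.9000×22/18 = 48126.1000 rpm, dir flips to +; running = +48126.1000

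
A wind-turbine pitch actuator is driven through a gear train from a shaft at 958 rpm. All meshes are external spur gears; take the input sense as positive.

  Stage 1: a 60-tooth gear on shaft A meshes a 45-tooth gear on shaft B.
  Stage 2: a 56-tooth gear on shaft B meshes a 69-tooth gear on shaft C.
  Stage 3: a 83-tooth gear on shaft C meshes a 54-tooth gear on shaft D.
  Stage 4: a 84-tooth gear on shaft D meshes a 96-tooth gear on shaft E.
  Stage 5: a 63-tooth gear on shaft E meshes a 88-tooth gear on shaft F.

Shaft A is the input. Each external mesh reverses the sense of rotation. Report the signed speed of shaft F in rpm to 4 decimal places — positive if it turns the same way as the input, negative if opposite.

-998.1446 rpm (opposite to input, |ω| = 998.1446 rpm)

Stage 1 [60T→45T]: ω = 958.0000×60/45 = 1277.3333 rpm, dir flips to −; running = −1277.3333
Stage 2 [56T→69T]: ω = 1277.3333×56/69 = 1036.6763 rpm, dir flips to +; running = +1036.6763
Stage 3 [83T→54T]: ω = 1036.6763×83/54 = 1593.4099 rpm, dir flips to −; running = −1593.4099
Stage 4 [84T→96T]: ω = 1593.4099×84/96 = 1394.2337 rpm, dir flips to +; running = +1394.2337
Stage 5 [63T→88T]: ω = 1394.2337×63/88 = 998.1446 rpm, dir flips to −; running = −998.1446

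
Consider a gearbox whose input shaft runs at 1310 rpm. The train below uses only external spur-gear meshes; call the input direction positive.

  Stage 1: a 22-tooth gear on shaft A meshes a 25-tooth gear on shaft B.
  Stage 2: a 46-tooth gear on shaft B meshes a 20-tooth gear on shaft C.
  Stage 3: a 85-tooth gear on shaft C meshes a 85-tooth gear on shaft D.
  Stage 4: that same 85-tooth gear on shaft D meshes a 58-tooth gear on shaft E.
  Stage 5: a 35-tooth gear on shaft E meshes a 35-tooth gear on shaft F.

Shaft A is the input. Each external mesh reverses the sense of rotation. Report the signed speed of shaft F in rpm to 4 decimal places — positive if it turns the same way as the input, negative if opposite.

Stage 1 [22T→25T]: ω = 1310.0000×22/25 = 1152.8000 rpm, dir flips to −; running = −1152.8000
Stage 2 [46T→20T]: ω = 1152.8000×46/20 = 2651.4400 rpm, dir flips to +; running = +2651.4400
Stage 3 [85T→85T]: ω = 2651.4400×85/85 = 2651.4400 rpm, dir flips to −; running = −2651.4400
Stage 4 [85T→58T]: ω = 2651.4400×85/58 = 3885.7310 rpm, dir flips to +; running = +3885.7310
Stage 5 [35T→35T]: ω = 3885.7310×35/35 = 3885.7310 rpm, dir flips to −; running = −3885.7310

-3885.7310 rpm (opposite to input, |ω| = 3885.7310 rpm)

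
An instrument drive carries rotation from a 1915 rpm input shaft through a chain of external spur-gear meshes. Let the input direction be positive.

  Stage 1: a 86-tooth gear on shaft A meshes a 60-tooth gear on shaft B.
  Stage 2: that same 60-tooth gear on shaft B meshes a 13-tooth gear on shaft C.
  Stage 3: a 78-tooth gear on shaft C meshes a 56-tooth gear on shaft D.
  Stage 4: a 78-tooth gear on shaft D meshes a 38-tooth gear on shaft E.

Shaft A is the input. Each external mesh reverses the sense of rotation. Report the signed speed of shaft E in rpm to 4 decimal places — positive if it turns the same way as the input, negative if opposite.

Stage 1 [86T→60T]: ω = 1915.0000×86/60 = 2744.8333 rpm, dir flips to −; running = −2744.8333
Stage 2 [60T→13T]: ω = 2744.8333×60/13 = 12668.4615 rpm, dir flips to +; running = +12668.4615
Stage 3 [78T→56T]: ω = 12668.4615×78/56 = 17645.3571 rpm, dir flips to −; running = −17645.3571
Stage 4 [78T→38T]: ω = 17645.3571×78/38 = 36219.4173 rpm, dir flips to +; running = +36219.4173

+36219.4173 rpm (same as input, |ω| = 36219.4173 rpm)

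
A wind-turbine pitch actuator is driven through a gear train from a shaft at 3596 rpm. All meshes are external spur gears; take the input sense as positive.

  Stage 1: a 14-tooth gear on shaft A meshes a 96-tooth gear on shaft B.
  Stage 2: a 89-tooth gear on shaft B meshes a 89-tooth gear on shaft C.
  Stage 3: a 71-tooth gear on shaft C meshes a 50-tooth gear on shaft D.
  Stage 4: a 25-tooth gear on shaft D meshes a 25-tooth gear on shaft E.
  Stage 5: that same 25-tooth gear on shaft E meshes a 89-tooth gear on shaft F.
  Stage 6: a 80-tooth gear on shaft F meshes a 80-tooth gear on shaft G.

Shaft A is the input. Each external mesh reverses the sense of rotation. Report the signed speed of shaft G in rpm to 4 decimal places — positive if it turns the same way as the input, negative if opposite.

+209.1774 rpm (same as input, |ω| = 209.1774 rpm)

Stage 1 [14T→96T]: ω = 3596.0000×14/96 = 524.4167 rpm, dir flips to −; running = −524.4167
Stage 2 [89T→89T]: ω = 524.4167×89/89 = 524.4167 rpm, dir flips to +; running = +524.4167
Stage 3 [71T→50T]: ω = 524.4167×71/50 = 744.6717 rpm, dir flips to −; running = −744.6717
Stage 4 [25T→25T]: ω = 744.6717×25/25 = 744.6717 rpm, dir flips to +; running = +744.6717
Stage 5 [25T→89T]: ω = 744.6717×25/89 = 209.1774 rpm, dir flips to −; running = −209.1774
Stage 6 [80T→80T]: ω = 209.1774×80/80 = 209.1774 rpm, dir flips to +; running = +209.1774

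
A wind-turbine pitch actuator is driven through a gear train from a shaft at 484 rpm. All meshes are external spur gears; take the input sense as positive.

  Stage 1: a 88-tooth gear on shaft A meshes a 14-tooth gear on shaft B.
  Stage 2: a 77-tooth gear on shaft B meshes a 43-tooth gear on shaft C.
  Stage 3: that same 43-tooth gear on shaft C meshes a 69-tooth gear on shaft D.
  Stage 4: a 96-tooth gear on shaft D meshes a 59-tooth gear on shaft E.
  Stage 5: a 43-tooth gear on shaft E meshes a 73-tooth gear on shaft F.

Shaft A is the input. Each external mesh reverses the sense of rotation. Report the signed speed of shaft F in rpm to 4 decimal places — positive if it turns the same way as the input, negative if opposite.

-3253.9168 rpm (opposite to input, |ω| = 3253.9168 rpm)

Stage 1 [88T→14T]: ω = 484.0000×88/14 = 3042.2857 rpm, dir flips to −; running = −3042.2857
Stage 2 [77T→43T]: ω = 3042.2857×77/43 = 5447.8140 rpm, dir flips to +; running = +5447.8140
Stage 3 [43T→69T]: ω = 5447.8140×43/69 = 3395.0145 rpm, dir flips to −; running = −3395.0145
Stage 4 [96T→59T]: ω = 3395.0145×96/59 = 5524.0914 rpm, dir flips to +; running = +5524.0914
Stage 5 [43T→73T]: ω = 5524.0914×43/73 = 3253.9168 rpm, dir flips to −; running = −3253.9168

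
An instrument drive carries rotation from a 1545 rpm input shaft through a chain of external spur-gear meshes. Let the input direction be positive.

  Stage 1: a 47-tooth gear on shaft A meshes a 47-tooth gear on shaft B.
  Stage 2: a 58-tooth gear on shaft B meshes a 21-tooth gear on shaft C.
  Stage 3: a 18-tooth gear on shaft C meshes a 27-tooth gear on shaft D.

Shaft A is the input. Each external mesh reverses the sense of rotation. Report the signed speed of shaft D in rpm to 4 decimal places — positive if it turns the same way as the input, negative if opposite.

-2844.7619 rpm (opposite to input, |ω| = 2844.7619 rpm)

Stage 1 [47T→47T]: ω = 1545.0000×47/47 = 1545.0000 rpm, dir flips to −; running = −1545.0000
Stage 2 [58T→21T]: ω = 1545.0000×58/21 = 4267.1429 rpm, dir flips to +; running = +4267.1429
Stage 3 [18T→27T]: ω = 4267.1429×18/27 = 2844.7619 rpm, dir flips to −; running = −2844.7619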